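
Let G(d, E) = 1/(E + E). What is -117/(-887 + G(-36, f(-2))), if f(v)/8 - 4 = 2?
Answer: 11232/85151 ≈ 0.13191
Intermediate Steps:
f(v) = 48 (f(v) = 32 + 8*2 = 32 + 16 = 48)
G(d, E) = 1/(2*E)
-117/(-887 + G(-36, f(-2))) = -117/(-887 + (½)/48) = -117/(-887 + (½)*(1/48)) = -117/(-887 + 1/96) = -117/(-85151/96) = -117*(-96/85151) = 11232/85151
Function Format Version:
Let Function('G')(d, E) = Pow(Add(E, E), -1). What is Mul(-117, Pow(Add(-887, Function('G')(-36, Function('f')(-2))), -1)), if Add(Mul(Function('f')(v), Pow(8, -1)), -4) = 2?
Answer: Rational(11232, 85151) ≈ 0.13191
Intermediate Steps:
Function('f')(v) = 48 (Function('f')(v) = Add(32, Mul(8, 2)) = Add(32, 16) = 48)
Function('G')(d, E) = Mul(Rational(1, 2), Pow(E, -1)) (Function('G')(d, E) = Pow(Mul(2, E), -1) = Mul(Rational(1, 2), Pow(E, -1)))
Mul(-117, Pow(Add(-887, Function('G')(-36, Function('f')(-2))), -1)) = Mul(-117, Pow(Add(-887, Mul(Rational(1, 2), Pow(48, -1))), -1)) = Mul(-117, Pow(Add(-887, Mul(Rational(1, 2), Rational(1, 48))), -1)) = Mul(-117, Pow(Add(-887, Rational(1, 96)), -1)) = Mul(-117, Pow(Rational(-85151, 96), -1)) = Mul(-117, Rational(-96, 85151)) = Rational(11232, 85151)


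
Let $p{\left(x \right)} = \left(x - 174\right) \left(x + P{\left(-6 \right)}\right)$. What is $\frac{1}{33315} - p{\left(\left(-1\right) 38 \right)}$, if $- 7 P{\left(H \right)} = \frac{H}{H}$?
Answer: $- \frac{1885762253}{233205} \approx -8086.3$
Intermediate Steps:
$P{\left(H \right)} = - \frac{1}{7}$ ($P{\left(H \right)} = - \frac{H \frac{1}{H}}{7} = \left(- \frac{1}{7}\right) 1 = - \frac{1}{7}$)
$p{\left(x \right)} = \left(-174 + x\right) \left(- \frac{1}{7} + x\right)$ ($p{\left(x \right)} = \left(x - 174\right) \left(x - \frac{1}{7}\right) = \left(-174 + x\right) \left(- \frac{1}{7} + x\right)$)
$\frac{1}{33315} - p{\left(\left(-1\right) 38 \right)} = \frac{1}{33315} - \left(\frac{174}{7} + \left(\left(-1\right) 38\right)^{2} - \frac{1219 \left(\left(-1\right) 38\right)}{7}\right) = \frac{1}{33315} - \left(\frac{174}{7} + \left(-38\right)^{2} - - \frac{46322}{7}\right) = \frac{1}{33315} - \left(\frac{174}{7} + 1444 + \frac{46322}{7}\right) = \frac{1}{33315} - \frac{56604}{7} = - \frac{1885762253}{233205}$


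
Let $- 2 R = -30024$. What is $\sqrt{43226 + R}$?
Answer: $\sqrt{58238} \approx 241.33$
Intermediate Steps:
$R = 15012$ ($R = \left(- \frac{1}{2}\right) \left(-30024\right) = 15012$)
$\sqrt{43226 + R} = \sqrt{43226 + 15012} = \sqrt{58238}$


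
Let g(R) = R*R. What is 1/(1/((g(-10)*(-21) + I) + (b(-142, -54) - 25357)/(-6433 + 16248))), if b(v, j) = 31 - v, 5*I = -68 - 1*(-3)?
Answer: -20764279/9815 ≈ -2115.6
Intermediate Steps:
g(R) = R²
I = -13 (I = (-68 - 1*(-3))/5 = (-68 + 3)/5 = (⅕)*(-65) = -13)
1/(1/((g(-10)*(-21) + I) + (b(-142, -54) - 25357)/(-6433 + 16248))) = 1/(1/(((-10)²*(-21) - 13) + ((31 - 1*(-142)) - 25357)/(-6433 + 16248))) = 1/(1/((100*(-21) - 13) + ((31 + 142) - 25357)/9815)) = 1/(1/((-2100 - 13) + (173 - 25357)*(1/9815))) = 1/(1/(-2113 - 25184*1/9815)) = 1/(1/(-2113 - 25184/9815)) = 1/(1/(-20764279/9815)) = 1/(-9815/20764279) = -20764279/9815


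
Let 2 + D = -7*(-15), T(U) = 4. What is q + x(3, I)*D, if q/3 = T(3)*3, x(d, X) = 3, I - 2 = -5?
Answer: 345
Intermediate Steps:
I = -3 (I = 2 - 5 = -3)
q = 36 (q = 3*(4*3) = 3*12 = 36)
D = 103 (D = -2 - 7*(-15) = -2 + 105 = 103)
q + x(3, I)*D = 36 + 3*103 = 36 + 309 = 345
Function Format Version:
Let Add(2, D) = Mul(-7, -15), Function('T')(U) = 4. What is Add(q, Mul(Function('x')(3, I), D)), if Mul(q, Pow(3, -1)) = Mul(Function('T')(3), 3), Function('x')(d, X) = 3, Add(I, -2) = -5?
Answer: 345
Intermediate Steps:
I = -3 (I = Add(2, -5) = -3)
q = 36 (q = Mul(3, Mul(4, 3)) = Mul(3, 12) = 36)
D = 103 (D = Add(-2, Mul(-7, -15)) = Add(-2, 105) = 103)
Add(q, Mul(Function('x')(3, I), D)) = Add(36, Mul(3, 103)) = Add(36, 309) = 345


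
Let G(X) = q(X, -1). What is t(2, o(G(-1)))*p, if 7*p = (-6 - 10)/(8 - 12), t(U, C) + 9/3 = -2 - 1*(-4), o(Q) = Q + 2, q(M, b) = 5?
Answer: -4/7 ≈ -0.57143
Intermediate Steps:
G(X) = 5
o(Q) = 2 + Q
t(U, C) = -1 (t(U, C) = -3 + (-2 - 1*(-4)) = -3 + (-2 + 4) = -3 + 2 = -1)
p = 4/7 (p = ((-6 - 10)/(8 - 12))/7 = (-16/(-4))/7 = (-16*(-1/4))/7 = (1/7)*4 = 4/7 ≈ 0.57143)
t(2, o(G(-1)))*p = -1*4/7 = -4/7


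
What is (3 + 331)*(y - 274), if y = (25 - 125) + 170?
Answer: -68136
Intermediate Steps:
y = 70 (y = -100 + 170 = 70)
(3 + 331)*(y - 274) = (3 + 331)*(70 - 274) = 334*(-204) = -68136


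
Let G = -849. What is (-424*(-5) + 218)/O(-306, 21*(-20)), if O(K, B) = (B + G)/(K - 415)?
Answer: 1685698/1269 ≈ 1328.4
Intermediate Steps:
O(K, B) = (-849 + B)/(-415 + K) (O(K, B) = (B - 849)/(K - 415) = (-849 + B)/(-415 + K))
(-424*(-5) + 218)/O(-306, 21*(-20)) = (-424*(-5) + 218)/(((-849 + 21*(-20))/(-415 - 306))) = (2120 + 218)/(((-849 - 420)/(-721))) = 2338/((-1/721*(-1269))) = 2338/(1269/721) = 2338*(721/1269) = 1685698/1269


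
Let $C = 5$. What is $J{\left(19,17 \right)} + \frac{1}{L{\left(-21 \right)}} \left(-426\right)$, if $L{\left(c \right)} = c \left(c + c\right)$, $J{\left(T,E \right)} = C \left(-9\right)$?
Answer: $- \frac{6686}{147} \approx -45.483$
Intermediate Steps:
$J{\left(T,E \right)} = -45$ ($J{\left(T,E \right)} = 5 \left(-9\right) = -45$)
$L{\left(c \right)} = 2 c^{2}$ ($L{\left(c \right)} = c 2 c = 2 c^{2}$)
$J{\left(19,17 \right)} + \frac{1}{L{\left(-21 \right)}} \left(-426\right) = -45 + \frac{1}{2 \left(-21\right)^{2}} \left(-426\right) = -45 + \frac{1}{2 \cdot 441} \left(-426\right) = -45 + \frac{1}{882} \left(-426\right) = -45 - \frac{71}{147} = - \frac{6686}{147}$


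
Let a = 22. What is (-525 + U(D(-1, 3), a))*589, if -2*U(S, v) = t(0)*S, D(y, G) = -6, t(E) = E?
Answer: -309225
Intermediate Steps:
U(S, v) = 0 (U(S, v) = -0*S = -½*0 = 0)
(-525 + U(D(-1, 3), a))*589 = (-525 + 0)*589 = -525*589 = -309225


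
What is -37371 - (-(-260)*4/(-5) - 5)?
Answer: -37158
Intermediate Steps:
-37371 - (-(-260)*4/(-5) - 5) = -37371 - (-(-260)*4*(-1/5) - 5) = -37371 - (-(-260)*(-4)/5 - 5) = -37371 - (-10*104/5 - 5) = -37371 - (-208 - 5) = -37371 - 1*(-213) = -37371 + 213 = -37158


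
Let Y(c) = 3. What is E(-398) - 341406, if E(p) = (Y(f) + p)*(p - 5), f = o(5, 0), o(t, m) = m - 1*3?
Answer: -182221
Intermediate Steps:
o(t, m) = -3 + m (o(t, m) = m - 3 = -3 + m)
f = -3 (f = -3 + 0 = -3)
E(p) = (-5 + p)*(3 + p) (E(p) = (3 + p)*(p - 5) = (3 + p)*(-5 + p) = (-5 + p)*(3 + p))
E(-398) - 341406 = (-15 + (-398)² - 2*(-398)) - 341406 = (-15 + 158404 + 796) - 341406 = 159185 - 341406 = -182221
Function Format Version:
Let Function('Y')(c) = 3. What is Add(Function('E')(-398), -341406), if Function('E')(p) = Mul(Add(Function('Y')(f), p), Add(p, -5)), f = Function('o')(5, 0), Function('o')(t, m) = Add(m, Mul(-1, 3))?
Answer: -182221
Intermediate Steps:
Function('o')(t, m) = Add(-3, m) (Function('o')(t, m) = Add(m, -3) = Add(-3, m))
f = -3 (f = Add(-3, 0) = -3)
Function('E')(p) = Mul(Add(-5, p), Add(3, p)) (Function('E')(p) = Mul(Add(3, p), Add(p, -5)) = Mul(Add(3, p), Add(-5, p)) = Mul(Add(-5, p), Add(3, p)))
Add(Function('E')(-398), -341406) = Add(Add(-15, Pow(-398, 2), Mul(-2, -398)), -341406) = Add(Add(-15, 158404, 796), -341406) = Add(159185, -341406) = -182221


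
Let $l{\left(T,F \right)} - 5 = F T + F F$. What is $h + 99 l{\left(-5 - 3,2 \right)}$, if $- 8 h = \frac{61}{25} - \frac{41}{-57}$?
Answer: $- \frac{3952351}{5700} \approx -693.39$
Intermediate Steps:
$h = - \frac{2251}{5700}$ ($h = - \frac{\frac{61}{25} - \frac{41}{-57}}{8} = - \frac{61 \cdot \frac{1}{25} - - \frac{41}{57}}{8} = - \frac{\frac{61}{25} + \frac{41}{57}}{8} = \left(- \frac{1}{8}\right) \frac{4502}{1425} = - \frac{2251}{5700} \approx -0.39491$)
$l{\left(T,F \right)} = 5 + F^{2} + F T$ ($l{\left(T,F \right)} = 5 + \left(F T + F F\right) = 5 + \left(F T + F^{2}\right) = 5 + \left(F^{2} + F T\right) = 5 + F^{2} + F T$)
$h + 99 l{\left(-5 - 3,2 \right)} = - \frac{2251}{5700} + 99 \left(5 + 2^{2} + 2 \left(-5 - 3\right)\right) = - \frac{2251}{5700} + 99 \left(5 + 4 + 2 \left(-8\right)\right) = - \frac{2251}{5700} + 99 \left(5 + 4 - 16\right) = - \frac{2251}{5700} + 99 \left(-7\right) = - \frac{2251}{5700} - 693 = - \frac{3952351}{5700}$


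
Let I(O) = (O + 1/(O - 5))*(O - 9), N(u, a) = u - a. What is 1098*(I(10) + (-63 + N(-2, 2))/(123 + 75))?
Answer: 595543/55 ≈ 10828.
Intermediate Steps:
I(O) = (-9 + O)*(O + 1/(-5 + O)) (I(O) = (O + 1/(-5 + O))*(-9 + O) = (-9 + O)*(O + 1/(-5 + O)))
1098*(I(10) + (-63 + N(-2, 2))/(123 + 75)) = 1098*((-9 + 10**3 - 14*10**2 + 46*10)/(-5 + 10) + (-63 + (-2 - 1*2))/(123 + 75)) = 1098*((-9 + 1000 - 14*100 + 460)/5 + (-63 + (-2 - 2))/198) = 1098*((-9 + 1000 - 1400 + 460)/5 + (-63 - 4)*(1/198)) = 1098*((1/5)*51 - 67*1/198) = 1098*(51/5 - 67/198) = 1098*(9763/990) = 595543/55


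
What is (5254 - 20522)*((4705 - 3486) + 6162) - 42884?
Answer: -112735992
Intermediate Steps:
(5254 - 20522)*((4705 - 3486) + 6162) - 42884 = -15268*(1219 + 6162) - 42884 = -15268*7381 - 42884 = -112693108 - 42884 = -112735992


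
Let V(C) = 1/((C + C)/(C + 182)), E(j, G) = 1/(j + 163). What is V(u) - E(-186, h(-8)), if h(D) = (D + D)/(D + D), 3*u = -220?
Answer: -3529/5060 ≈ -0.69743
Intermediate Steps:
u = -220/3 (u = (⅓)*(-220) = -220/3 ≈ -73.333)
h(D) = 1 (h(D) = (2*D)/((2*D)) = (2*D)*(1/(2*D)) = 1)
E(j, G) = 1/(163 + j)
V(C) = (182 + C)/(2*C) (V(C) = 1/((2*C)/(182 + C)) = 1/(2*C/(182 + C)) = (182 + C)/(2*C))
V(u) - E(-186, h(-8)) = (182 - 220/3)/(2*(-220/3)) - 1/(163 - 186) = (½)*(-3/220)*(326/3) - 1/(-23) = -163/220 - 1*(-1/23) = -163/220 + 1/23 = -3529/5060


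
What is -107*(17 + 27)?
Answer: -4708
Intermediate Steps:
-107*(17 + 27) = -107*44 = -4708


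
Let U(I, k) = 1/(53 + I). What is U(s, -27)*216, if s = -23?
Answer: 36/5 ≈ 7.2000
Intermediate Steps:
U(s, -27)*216 = 216/(53 - 23) = 216/30 = (1/30)*216 = 36/5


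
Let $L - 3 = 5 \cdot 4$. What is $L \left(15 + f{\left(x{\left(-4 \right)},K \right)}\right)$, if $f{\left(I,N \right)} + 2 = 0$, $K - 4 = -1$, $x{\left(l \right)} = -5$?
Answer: $299$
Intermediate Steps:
$K = 3$ ($K = 4 - 1 = 3$)
$f{\left(I,N \right)} = -2$ ($f{\left(I,N \right)} = -2 + 0 = -2$)
$L = 23$ ($L = 3 + 5 \cdot 4 = 3 + 20 = 23$)
$L \left(15 + f{\left(x{\left(-4 \right)},K \right)}\right) = 23 \left(15 - 2\right) = 23 \cdot 13 = 299$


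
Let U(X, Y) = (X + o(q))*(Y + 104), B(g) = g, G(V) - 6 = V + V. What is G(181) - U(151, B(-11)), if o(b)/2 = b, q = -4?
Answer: -12931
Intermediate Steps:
G(V) = 6 + 2*V (G(V) = 6 + (V + V) = 6 + 2*V)
o(b) = 2*b
U(X, Y) = (-8 + X)*(104 + Y) (U(X, Y) = (X + 2*(-4))*(Y + 104) = (X - 8)*(104 + Y) = (-8 + X)*(104 + Y))
G(181) - U(151, B(-11)) = (6 + 2*181) - (-832 - 8*(-11) + 104*151 + 151*(-11)) = (6 + 362) - (-832 + 88 + 15704 - 1661) = 368 - 1*13299 = 368 - 13299 = -12931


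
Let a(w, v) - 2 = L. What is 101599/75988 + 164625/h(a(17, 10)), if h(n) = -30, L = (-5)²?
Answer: -416882551/75988 ≈ -5486.2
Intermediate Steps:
L = 25
a(w, v) = 27 (a(w, v) = 2 + 25 = 27)
101599/75988 + 164625/h(a(17, 10)) = 101599/75988 + 164625/(-30) = 101599*(1/75988) + 164625*(-1/30) = 101599/75988 - 10975/2 = -416882551/75988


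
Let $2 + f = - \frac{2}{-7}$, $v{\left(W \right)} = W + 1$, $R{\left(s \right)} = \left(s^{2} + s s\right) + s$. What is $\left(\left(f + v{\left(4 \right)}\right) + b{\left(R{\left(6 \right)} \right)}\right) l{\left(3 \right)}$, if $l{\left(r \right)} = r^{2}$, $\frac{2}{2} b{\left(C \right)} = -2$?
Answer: $\frac{81}{7} \approx 11.571$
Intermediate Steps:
$R{\left(s \right)} = s + 2 s^{2}$ ($R{\left(s \right)} = \left(s^{2} + s^{2}\right) + s = 2 s^{2} + s = s + 2 s^{2}$)
$v{\left(W \right)} = 1 + W$
$b{\left(C \right)} = -2$
$f = - \frac{12}{7}$ ($f = -2 - \frac{2}{-7} = -2 - - \frac{2}{7} = -2 + \frac{2}{7} = - \frac{12}{7} \approx -1.7143$)
$\left(\left(f + v{\left(4 \right)}\right) + b{\left(R{\left(6 \right)} \right)}\right) l{\left(3 \right)} = \left(\left(- \frac{12}{7} + \left(1 + 4\right)\right) - 2\right) 3^{2} = \left(\left(- \frac{12}{7} + 5\right) - 2\right) 9 = \left(\frac{23}{7} - 2\right) 9 = \frac{9}{7} \cdot 9 = \frac{81}{7}$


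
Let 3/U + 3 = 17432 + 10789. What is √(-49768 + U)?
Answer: I*√4403116092642/9406 ≈ 223.09*I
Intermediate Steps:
U = 1/9406 (U = 3/(-3 + (17432 + 10789)) = 3/(-3 + 28221) = 3/28218 = 3*(1/28218) = 1/9406 ≈ 0.00010632)
√(-49768 + U) = √(-49768 + 1/9406) = √(-468117807/9406) = I*√4403116092642/9406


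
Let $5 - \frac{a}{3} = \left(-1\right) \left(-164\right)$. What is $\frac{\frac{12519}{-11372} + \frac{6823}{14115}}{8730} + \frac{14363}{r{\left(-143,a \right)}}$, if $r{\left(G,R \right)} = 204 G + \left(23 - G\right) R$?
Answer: $- \frac{3356275164822911}{25306126532004600} \approx -0.13263$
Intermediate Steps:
$a = -477$ ($a = 15 - 3 \left(\left(-1\right) \left(-164\right)\right) = 15 - 492 = -477$)
$r{\left(G,R \right)} = 204 G + R \left(23 - G\right)$
$\frac{\frac{12519}{-11372} + \frac{6823}{14115}}{8730} + \frac{14363}{r{\left(-143,a \right)}} = \frac{\frac{12519}{-11372} + \frac{6823}{14115}}{8730} + \frac{14363}{23 \left(-477\right) + 204 \left(-143\right) - \left(-143\right) \left(-477\right)} = \left(12519 \left(- \frac{1}{11372}\right) + 6823 \cdot \frac{1}{14115}\right) \frac{1}{8730} + \frac{14363}{-10971 - 29172 - 68211} = \left(- \frac{12519}{11372} + \frac{6823}{14115}\right) \frac{1}{8730} + \frac{14363}{-108354} = \left(- \frac{99114529}{160515780}\right) \frac{1}{8730} + 14363 \left(- \frac{1}{108354}\right) = - \frac{99114529}{1401302759400} - \frac{14363}{108354} = - \frac{3356275164822911}{25306126532004600}$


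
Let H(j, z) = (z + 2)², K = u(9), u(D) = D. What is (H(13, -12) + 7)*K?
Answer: 963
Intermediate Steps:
K = 9
H(j, z) = (2 + z)²
(H(13, -12) + 7)*K = ((2 - 12)² + 7)*9 = ((-10)² + 7)*9 = (100 + 7)*9 = 107*9 = 963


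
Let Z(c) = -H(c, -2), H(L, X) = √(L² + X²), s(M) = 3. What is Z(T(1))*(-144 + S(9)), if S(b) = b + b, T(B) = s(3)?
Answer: 126*√13 ≈ 454.30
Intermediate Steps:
T(B) = 3
S(b) = 2*b
Z(c) = -√(4 + c²) (Z(c) = -√(c² + (-2)²) = -√(c² + 4) = -√(4 + c²))
Z(T(1))*(-144 + S(9)) = (-√(4 + 3²))*(-144 + 2*9) = (-√(4 + 9))*(-144 + 18) = -√13*(-126) = 126*√13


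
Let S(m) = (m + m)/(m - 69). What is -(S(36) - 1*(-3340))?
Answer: -36716/11 ≈ -3337.8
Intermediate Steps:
S(m) = 2*m/(-69 + m) (S(m) = (2*m)/(-69 + m) = 2*m/(-69 + m))
-(S(36) - 1*(-3340)) = -(2*36/(-69 + 36) - 1*(-3340)) = -(2*36/(-33) + 3340) = -(2*36*(-1/33) + 3340) = -(-24/11 + 3340) = -1*36716/11 = -36716/11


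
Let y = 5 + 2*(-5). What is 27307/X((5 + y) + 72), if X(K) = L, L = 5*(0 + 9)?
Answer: 27307/45 ≈ 606.82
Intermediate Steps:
y = -5 (y = 5 - 10 = -5)
L = 45 (L = 5*9 = 45)
X(K) = 45
27307/X((5 + y) + 72) = 27307/45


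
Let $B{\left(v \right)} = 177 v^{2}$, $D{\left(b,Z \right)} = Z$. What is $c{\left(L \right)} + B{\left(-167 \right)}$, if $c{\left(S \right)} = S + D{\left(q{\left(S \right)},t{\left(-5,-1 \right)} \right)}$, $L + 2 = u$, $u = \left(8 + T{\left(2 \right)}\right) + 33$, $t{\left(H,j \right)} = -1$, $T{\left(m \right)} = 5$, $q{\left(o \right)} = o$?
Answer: $4936396$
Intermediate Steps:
$u = 46$ ($u = \left(8 + 5\right) + 33 = 13 + 33 = 46$)
$L = 44$ ($L = -2 + 46 = 44$)
$c{\left(S \right)} = -1 + S$ ($c{\left(S \right)} = S - 1 = -1 + S$)
$c{\left(L \right)} + B{\left(-167 \right)} = \left(-1 + 44\right) + 177 \left(-167\right)^{2} = 43 + 177 \cdot 27889 = 43 + 4936353 = 4936396$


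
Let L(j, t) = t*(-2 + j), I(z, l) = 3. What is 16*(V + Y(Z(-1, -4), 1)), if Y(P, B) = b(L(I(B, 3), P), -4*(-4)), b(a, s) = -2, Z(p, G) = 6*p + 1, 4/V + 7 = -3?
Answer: -192/5 ≈ -38.400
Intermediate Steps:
V = -⅖ (V = 4/(-7 - 3) = 4/(-10) = 4*(-⅒) = -⅖ ≈ -0.40000)
Z(p, G) = 1 + 6*p
Y(P, B) = -2
16*(V + Y(Z(-1, -4), 1)) = 16*(-⅖ - 2) = 16*(-12/5) = -192/5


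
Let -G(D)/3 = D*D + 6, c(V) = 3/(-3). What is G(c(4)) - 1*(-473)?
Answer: 452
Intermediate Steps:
c(V) = -1 (c(V) = 3*(-⅓) = -1)
G(D) = -18 - 3*D² (G(D) = -3*(D*D + 6) = -3*(D² + 6) = -3*(6 + D²) = -18 - 3*D²)
G(c(4)) - 1*(-473) = (-18 - 3*(-1)²) - 1*(-473) = (-18 - 3*1) + 473 = (-18 - 3) + 473 = -21 + 473 = 452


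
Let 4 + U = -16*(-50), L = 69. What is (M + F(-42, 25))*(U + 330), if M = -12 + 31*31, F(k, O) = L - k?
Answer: 1193560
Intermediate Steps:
F(k, O) = 69 - k
U = 796 (U = -4 - 16*(-50) = -4 + 800 = 796)
M = 949 (M = -12 + 961 = 949)
(M + F(-42, 25))*(U + 330) = (949 + (69 - 1*(-42)))*(796 + 330) = (949 + (69 + 42))*1126 = (949 + 111)*1126 = 1060*1126 = 1193560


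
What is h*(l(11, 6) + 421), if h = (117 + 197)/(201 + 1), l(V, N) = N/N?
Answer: 66254/101 ≈ 655.98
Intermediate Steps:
l(V, N) = 1
h = 157/101 (h = 314/202 = 314*(1/202) = 157/101 ≈ 1.5545)
h*(l(11, 6) + 421) = 157*(1 + 421)/101 = (157/101)*422 = 66254/101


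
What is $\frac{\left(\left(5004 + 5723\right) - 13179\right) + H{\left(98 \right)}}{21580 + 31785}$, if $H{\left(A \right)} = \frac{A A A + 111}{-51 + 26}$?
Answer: $- \frac{1002603}{1334125} \approx -0.75151$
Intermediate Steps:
$H{\left(A \right)} = - \frac{111}{25} - \frac{A^{3}}{25}$ ($H{\left(A \right)} = \frac{A^{2} A + 111}{-25} = \left(A^{3} + 111\right) \left(- \frac{1}{25}\right) = \left(111 + A^{3}\right) \left(- \frac{1}{25}\right) = - \frac{111}{25} - \frac{A^{3}}{25}$)
$\frac{\left(\left(5004 + 5723\right) - 13179\right) + H{\left(98 \right)}}{21580 + 31785} = \frac{\left(\left(5004 + 5723\right) - 13179\right) - \left(\frac{111}{25} + \frac{98^{3}}{25}\right)}{21580 + 31785} = \frac{\left(10727 - 13179\right) - \frac{941303}{25}}{53365} = \left(-2452 - \frac{941303}{25}\right) \frac{1}{53365} = \left(- \frac{1002603}{25}\right) \frac{1}{53365} = - \frac{1002603}{1334125}$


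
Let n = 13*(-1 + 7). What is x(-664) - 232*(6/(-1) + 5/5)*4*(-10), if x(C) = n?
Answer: -46322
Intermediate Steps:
n = 78 (n = 13*6 = 78)
x(C) = 78
x(-664) - 232*(6/(-1) + 5/5)*4*(-10) = 78 - 232*(6/(-1) + 5/5)*4*(-10) = 78 - 232*(6*(-1) + 5*(1/5))*4*(-10) = 78 - 232*(-6 + 1)*4*(-10) = 78 - 232*(-5*4)*(-10) = 78 - (-4640)*(-10) = 78 - 232*200 = 78 - 46400 = -46322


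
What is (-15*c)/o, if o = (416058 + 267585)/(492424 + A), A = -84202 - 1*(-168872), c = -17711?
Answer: 51104559170/227881 ≈ 2.2426e+5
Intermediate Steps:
A = 84670 (A = -84202 + 168872 = 84670)
o = 683643/577094 (o = (416058 + 267585)/(492424 + 84670) = 683643/577094 ≈ 1.1846)
(-15*c)/o = (-15*(-17711))/(683643/577094) = 265665*(577094/683643) = 51104559170/227881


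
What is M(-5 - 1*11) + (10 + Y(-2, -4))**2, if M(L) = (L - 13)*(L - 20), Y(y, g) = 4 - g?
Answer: 1368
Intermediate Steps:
M(L) = (-20 + L)*(-13 + L) (M(L) = (-13 + L)*(-20 + L) = (-20 + L)*(-13 + L))
M(-5 - 1*11) + (10 + Y(-2, -4))**2 = (260 + (-5 - 1*11)**2 - 33*(-5 - 1*11)) + (10 + (4 - 1*(-4)))**2 = (260 + (-5 - 11)**2 - 33*(-5 - 11)) + (10 + (4 + 4))**2 = (260 + (-16)**2 - 33*(-16)) + (10 + 8)**2 = (260 + 256 + 528) + 18**2 = 1044 + 324 = 1368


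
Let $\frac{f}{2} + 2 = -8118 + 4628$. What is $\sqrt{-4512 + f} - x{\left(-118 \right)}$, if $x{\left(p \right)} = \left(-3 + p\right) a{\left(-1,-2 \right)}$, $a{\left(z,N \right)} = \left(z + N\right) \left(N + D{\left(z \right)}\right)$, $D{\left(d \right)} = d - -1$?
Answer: $726 + 2 i \sqrt{2874} \approx 726.0 + 107.22 i$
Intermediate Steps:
$f = -6984$ ($f = -4 + 2 \left(-8118 + 4628\right) = -4 + 2 \left(-3490\right) = -4 - 6980 = -6984$)
$D{\left(d \right)} = 1 + d$ ($D{\left(d \right)} = d + 1 = 1 + d$)
$a{\left(z,N \right)} = \left(N + z\right) \left(1 + N + z\right)$ ($a{\left(z,N \right)} = \left(z + N\right) \left(N + \left(1 + z\right)\right) = \left(N + z\right) \left(1 + N + z\right)$)
$x{\left(p \right)} = -18 + 6 p$ ($x{\left(p \right)} = \left(-3 + p\right) \left(-2 - 1 + \left(-2\right)^{2} + \left(-1\right)^{2} + 2 \left(-2\right) \left(-1\right)\right) = \left(-3 + p\right) \left(-2 - 1 + 4 + 1 + 4\right) = \left(-3 + p\right) 6 = -18 + 6 p$)
$\sqrt{-4512 + f} - x{\left(-118 \right)} = \sqrt{-4512 - 6984} - \left(-18 + 6 \left(-118\right)\right) = \sqrt{-11496} - \left(-18 - 708\right) = 2 i \sqrt{2874} - -726 = 2 i \sqrt{2874} + 726 = 726 + 2 i \sqrt{2874}$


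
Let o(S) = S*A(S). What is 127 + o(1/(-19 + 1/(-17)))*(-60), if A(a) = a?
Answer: 1109551/8748 ≈ 126.83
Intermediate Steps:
o(S) = S² (o(S) = S*S = S²)
127 + o(1/(-19 + 1/(-17)))*(-60) = 127 + (1/(-19 + 1/(-17)))²*(-60) = 127 + (1/(-19 - 1/17))²*(-60) = 127 + (1/(-324/17))²*(-60) = 127 + (-17/324)²*(-60) = 127 + (289/104976)*(-60) = 127 - 1445/8748 = 1109551/8748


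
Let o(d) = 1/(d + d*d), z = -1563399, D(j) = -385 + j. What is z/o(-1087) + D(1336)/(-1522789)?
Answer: -2810405134094489853/1522789 ≈ -1.8456e+12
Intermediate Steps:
o(d) = 1/(d + d²)
z/o(-1087) + D(1336)/(-1522789) = -1563399/(1/((-1087)*(1 - 1087))) + (-385 + 1336)/(-1522789) = -1563399/((-1/1087/(-1086))) + 951*(-1/1522789) = -1563399/((-1/1087*(-1/1086))) - 951/1522789 = -1563399/1/1180482 - 951/1522789 = -1563399*1180482 - 951/1522789 = -1845564378318 - 951/1522789 = -2810405134094489853/1522789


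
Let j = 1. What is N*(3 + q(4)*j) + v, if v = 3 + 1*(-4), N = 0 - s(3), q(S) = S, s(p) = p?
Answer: -22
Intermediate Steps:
N = -3 (N = 0 - 1*3 = 0 - 3 = -3)
v = -1 (v = 3 - 4 = -1)
N*(3 + q(4)*j) + v = -3*(3 + 4*1) - 1 = -3*(3 + 4) - 1 = -3*7 - 1 = -21 - 1 = -22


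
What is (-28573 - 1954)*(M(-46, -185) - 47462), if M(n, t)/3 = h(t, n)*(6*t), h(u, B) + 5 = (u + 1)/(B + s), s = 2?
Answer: 15022703024/11 ≈ 1.3657e+9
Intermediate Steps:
h(u, B) = -5 + (1 + u)/(2 + B) (h(u, B) = -5 + (u + 1)/(B + 2) = -5 + (1 + u)/(2 + B))
M(n, t) = 18*t*(-9 + t - 5*n)/(2 + n) (M(n, t) = 3*(((-9 + t - 5*n)/(2 + n))*(6*t)) = 3*(6*t*(-9 + t - 5*n)/(2 + n)) = 18*t*(-9 + t - 5*n)/(2 + n))
(-28573 - 1954)*(M(-46, -185) - 47462) = (-28573 - 1954)*(18*(-185)*(-9 - 185 - 5*(-46))/(2 - 46) - 47462) = -30527*(18*(-185)*(-9 - 185 + 230)/(-44) - 47462) = -30527*(18*(-185)*(-1/44)*36 - 47462) = -30527*(29970/11 - 47462) = -30527*(-492112/11) = 15022703024/11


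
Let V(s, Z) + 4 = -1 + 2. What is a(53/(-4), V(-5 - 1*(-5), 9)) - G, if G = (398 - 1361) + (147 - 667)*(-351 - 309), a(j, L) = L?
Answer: -342240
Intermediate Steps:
V(s, Z) = -3 (V(s, Z) = -4 + (-1 + 2) = -4 + 1 = -3)
G = 342237 (G = -963 - 520*(-660) = -963 + 343200 = 342237)
a(53/(-4), V(-5 - 1*(-5), 9)) - G = -3 - 1*342237 = -3 - 342237 = -342240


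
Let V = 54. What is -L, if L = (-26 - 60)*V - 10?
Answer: 4654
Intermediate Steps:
L = -4654 (L = (-26 - 60)*54 - 10 = -86*54 - 10 = -4644 - 10 = -4654)
-L = -1*(-4654) = 4654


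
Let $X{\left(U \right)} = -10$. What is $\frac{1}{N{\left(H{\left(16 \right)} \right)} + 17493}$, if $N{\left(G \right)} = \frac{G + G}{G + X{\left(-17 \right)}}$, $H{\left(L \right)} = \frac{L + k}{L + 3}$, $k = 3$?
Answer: $\frac{9}{157435} \approx 5.7166 \cdot 10^{-5}$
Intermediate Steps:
$H{\left(L \right)} = 1$ ($H{\left(L \right)} = \frac{L + 3}{L + 3} = \frac{3 + L}{3 + L} = 1$)
$N{\left(G \right)} = \frac{2 G}{-10 + G}$ ($N{\left(G \right)} = \frac{G + G}{G - 10} = \frac{2 G}{-10 + G}$)
$\frac{1}{N{\left(H{\left(16 \right)} \right)} + 17493} = \frac{1}{2 \cdot 1 \frac{1}{-10 + 1} + 17493} = \frac{1}{2 \cdot 1 \frac{1}{-9} + 17493} = \frac{1}{2 \cdot 1 \left(- \frac{1}{9}\right) + 17493} = \frac{1}{- \frac{2}{9} + 17493} = \frac{1}{\frac{157435}{9}} = \frac{9}{157435}$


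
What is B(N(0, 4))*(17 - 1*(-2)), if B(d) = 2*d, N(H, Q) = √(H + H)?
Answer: 0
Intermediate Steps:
N(H, Q) = √2*√H (N(H, Q) = √(2*H) = √2*√H)
B(N(0, 4))*(17 - 1*(-2)) = (2*(√2*√0))*(17 - 1*(-2)) = (2*(√2*0))*(17 + 2) = (2*0)*19 = 0*19 = 0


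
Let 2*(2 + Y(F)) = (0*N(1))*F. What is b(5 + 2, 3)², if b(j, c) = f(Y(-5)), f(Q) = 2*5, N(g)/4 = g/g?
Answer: 100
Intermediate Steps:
N(g) = 4 (N(g) = 4*(g/g) = 4*1 = 4)
Y(F) = -2 (Y(F) = -2 + ((0*4)*F)/2 = -2 + (0*F)/2 = -2 + (½)*0 = -2 + 0 = -2)
f(Q) = 10
b(j, c) = 10
b(5 + 2, 3)² = 10² = 100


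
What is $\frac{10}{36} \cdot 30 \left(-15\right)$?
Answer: $-125$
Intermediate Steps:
$\frac{10}{36} \cdot 30 \left(-15\right) = 10 \cdot \frac{1}{36} \cdot 30 \left(-15\right) = \frac{5}{18} \cdot 30 \left(-15\right) = \frac{25}{3} \left(-15\right) = -125$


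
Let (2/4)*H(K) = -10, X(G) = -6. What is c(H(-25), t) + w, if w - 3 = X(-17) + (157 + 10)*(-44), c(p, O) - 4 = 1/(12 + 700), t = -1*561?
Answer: -5231063/712 ≈ -7347.0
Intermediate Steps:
H(K) = -20 (H(K) = 2*(-10) = -20)
t = -561
c(p, O) = 2849/712 (c(p, O) = 4 + 1/(12 + 700) = 4 + 1/712 = 2849/712)
w = -7351 (w = 3 + (-6 + (157 + 10)*(-44)) = 3 + (-6 + 167*(-44)) = 3 + (-6 - 7348) = 3 - 7354 = -7351)
c(H(-25), t) + w = 2849/712 - 7351 = -5231063/712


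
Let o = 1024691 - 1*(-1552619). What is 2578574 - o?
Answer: 1264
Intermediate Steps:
o = 2577310 (o = 1024691 + 1552619 = 2577310)
2578574 - o = 2578574 - 1*2577310 = 2578574 - 2577310 = 1264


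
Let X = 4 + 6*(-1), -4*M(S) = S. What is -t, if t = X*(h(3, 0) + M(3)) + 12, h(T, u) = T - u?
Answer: -15/2 ≈ -7.5000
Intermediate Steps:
M(S) = -S/4
X = -2 (X = 4 - 6 = -2)
t = 15/2 (t = -2*((3 - 1*0) - ¼*3) + 12 = -2*((3 + 0) - ¾) + 12 = -2*(3 - ¾) + 12 = -2*9/4 + 12 = -9/2 + 12 = 15/2 ≈ 7.5000)
-t = -1*15/2 = -15/2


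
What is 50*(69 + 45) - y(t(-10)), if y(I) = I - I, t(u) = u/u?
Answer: 5700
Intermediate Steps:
t(u) = 1
y(I) = 0
50*(69 + 45) - y(t(-10)) = 50*(69 + 45) - 1*0 = 50*114 + 0 = 5700 + 0 = 5700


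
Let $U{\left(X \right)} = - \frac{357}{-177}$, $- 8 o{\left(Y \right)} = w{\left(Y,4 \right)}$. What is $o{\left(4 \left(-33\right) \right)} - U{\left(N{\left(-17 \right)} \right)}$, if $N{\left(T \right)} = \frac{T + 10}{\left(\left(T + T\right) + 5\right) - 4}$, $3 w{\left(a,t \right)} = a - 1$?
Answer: $\frac{4991}{1416} \approx 3.5247$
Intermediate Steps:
$w{\left(a,t \right)} = - \frac{1}{3} + \frac{a}{3}$ ($w{\left(a,t \right)} = \frac{a - 1}{3} = \frac{-1 + a}{3} = - \frac{1}{3} + \frac{a}{3}$)
$o{\left(Y \right)} = \frac{1}{24} - \frac{Y}{24}$ ($o{\left(Y \right)} = - \frac{- \frac{1}{3} + \frac{Y}{3}}{8} = \frac{1}{24} - \frac{Y}{24}$)
$N{\left(T \right)} = \frac{10 + T}{1 + 2 T}$ ($N{\left(T \right)} = \frac{10 + T}{\left(2 T + 5\right) - 4} = \frac{10 + T}{\left(5 + 2 T\right) - 4} = \frac{10 + T}{1 + 2 T}$)
$U{\left(X \right)} = \frac{119}{59}$ ($U{\left(X \right)} = \left(-357\right) \left(- \frac{1}{177}\right) = \frac{119}{59}$)
$o{\left(4 \left(-33\right) \right)} - U{\left(N{\left(-17 \right)} \right)} = \left(\frac{1}{24} - \frac{4 \left(-33\right)}{24}\right) - \frac{119}{59} = \left(\frac{1}{24} - - \frac{11}{2}\right) - \frac{119}{59} = \left(\frac{1}{24} + \frac{11}{2}\right) - \frac{119}{59} = \frac{133}{24} - \frac{119}{59} = \frac{4991}{1416}$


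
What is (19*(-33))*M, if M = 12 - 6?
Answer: -3762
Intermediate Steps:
M = 6
(19*(-33))*M = (19*(-33))*6 = -627*6 = -3762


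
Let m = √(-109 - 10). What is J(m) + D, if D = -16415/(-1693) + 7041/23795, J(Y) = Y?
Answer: 402515338/40284935 + I*√119 ≈ 9.9917 + 10.909*I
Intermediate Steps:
m = I*√119 (m = √(-119) = I*√119 ≈ 10.909*I)
D = 402515338/40284935 (D = -16415*(-1/1693) + 7041*(1/23795) = 16415/1693 + 7041/23795 = 402515338/40284935 ≈ 9.9917)
J(m) + D = I*√119 + 402515338/40284935 = 402515338/40284935 + I*√119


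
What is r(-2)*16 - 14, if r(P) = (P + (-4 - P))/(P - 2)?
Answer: 2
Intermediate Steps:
r(P) = -4/(-2 + P)
r(-2)*16 - 14 = -4/(-2 - 2)*16 - 14 = -4/(-4)*16 - 14 = -4*(-1/4)*16 - 14 = 1*16 - 14 = 16 - 14 = 2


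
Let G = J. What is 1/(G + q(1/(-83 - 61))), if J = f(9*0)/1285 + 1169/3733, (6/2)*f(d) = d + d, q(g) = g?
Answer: 537552/164603 ≈ 3.2657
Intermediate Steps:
f(d) = 2*d/3 (f(d) = (d + d)/3 = (2*d)/3 = 2*d/3)
J = 1169/3733 (J = (2*(9*0)/3)/1285 + 1169/3733 = ((2/3)*0)*(1/1285) + 1169*(1/3733) = 0*(1/1285) + 1169/3733 = 0 + 1169/3733 = 1169/3733 ≈ 0.31315)
G = 1169/3733 ≈ 0.31315
1/(G + q(1/(-83 - 61))) = 1/(1169/3733 + 1/(-83 - 61)) = 1/(1169/3733 + 1/(-144)) = 1/(1169/3733 - 1/144) = 1/(164603/537552) = 537552/164603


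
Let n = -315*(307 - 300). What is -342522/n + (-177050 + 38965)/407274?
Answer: 2209457581/14254590 ≈ 155.00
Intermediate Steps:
n = -2205 (n = -315*7 = -2205)
-342522/n + (-177050 + 38965)/407274 = -342522/(-2205) + (-177050 + 38965)/407274 = -342522*(-1/2205) - 138085*1/407274 = 38058/245 - 138085/407274 = 2209457581/14254590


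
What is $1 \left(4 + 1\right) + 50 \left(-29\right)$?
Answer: $-1445$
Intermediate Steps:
$1 \left(4 + 1\right) + 50 \left(-29\right) = 1 \cdot 5 - 1450 = 5 - 1450 = -1445$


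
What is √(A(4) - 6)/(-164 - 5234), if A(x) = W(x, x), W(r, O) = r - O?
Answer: -I*√6/5398 ≈ -0.00045378*I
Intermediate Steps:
A(x) = 0 (A(x) = x - x = 0)
√(A(4) - 6)/(-164 - 5234) = √(0 - 6)/(-164 - 5234) = √(-6)/(-5398) = (I*√6)*(-1/5398) = -I*√6/5398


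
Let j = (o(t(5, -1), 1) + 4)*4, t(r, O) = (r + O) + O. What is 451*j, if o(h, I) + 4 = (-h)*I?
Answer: -5412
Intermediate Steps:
t(r, O) = r + 2*O (t(r, O) = (O + r) + O = r + 2*O)
o(h, I) = -4 - I*h (o(h, I) = -4 + (-h)*I = -4 - I*h)
j = -12 (j = ((-4 - 1*1*(5 + 2*(-1))) + 4)*4 = ((-4 - 1*1*(5 - 2)) + 4)*4 = ((-4 - 1*1*3) + 4)*4 = ((-4 - 3) + 4)*4 = (-7 + 4)*4 = -3*4 = -12)
451*j = 451*(-12) = -5412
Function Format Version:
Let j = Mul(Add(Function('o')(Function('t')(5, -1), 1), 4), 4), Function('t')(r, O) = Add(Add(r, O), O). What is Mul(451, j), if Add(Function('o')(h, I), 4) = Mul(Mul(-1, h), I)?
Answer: -5412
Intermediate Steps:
Function('t')(r, O) = Add(r, Mul(2, O)) (Function('t')(r, O) = Add(Add(O, r), O) = Add(r, Mul(2, O)))
Function('o')(h, I) = Add(-4, Mul(-1, I, h)) (Function('o')(h, I) = Add(-4, Mul(Mul(-1, h), I)) = Add(-4, Mul(-1, I, h)))
j = -12 (j = Mul(Add(Add(-4, Mul(-1, 1, Add(5, Mul(2, -1)))), 4), 4) = Mul(Add(Add(-4, Mul(-1, 1, Add(5, -2))), 4), 4) = Mul(Add(Add(-4, Mul(-1, 1, 3)), 4), 4) = Mul(Add(Add(-4, -3), 4), 4) = Mul(Add(-7, 4), 4) = Mul(-3, 4) = -12)
Mul(451, j) = Mul(451, -12) = -5412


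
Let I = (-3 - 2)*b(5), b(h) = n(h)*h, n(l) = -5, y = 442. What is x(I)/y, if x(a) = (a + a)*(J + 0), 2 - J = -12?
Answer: 1750/221 ≈ 7.9185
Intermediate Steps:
J = 14 (J = 2 - 1*(-12) = 2 + 12 = 14)
b(h) = -5*h
I = 125 (I = (-3 - 2)*(-5*5) = -5*(-25) = 125)
x(a) = 28*a (x(a) = (a + a)*(14 + 0) = (2*a)*14 = 28*a)
x(I)/y = (28*125)/442 = 3500*(1/442) = 1750/221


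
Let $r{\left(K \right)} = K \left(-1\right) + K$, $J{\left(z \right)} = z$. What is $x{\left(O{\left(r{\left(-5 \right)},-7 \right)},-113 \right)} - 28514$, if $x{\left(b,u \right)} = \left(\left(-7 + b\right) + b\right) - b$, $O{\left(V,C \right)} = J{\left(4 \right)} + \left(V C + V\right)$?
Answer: $-28517$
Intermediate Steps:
$r{\left(K \right)} = 0$ ($r{\left(K \right)} = - K + K = 0$)
$O{\left(V,C \right)} = 4 + V + C V$ ($O{\left(V,C \right)} = 4 + \left(V C + V\right) = 4 + \left(C V + V\right) = 4 + \left(V + C V\right) = 4 + V + C V$)
$x{\left(b,u \right)} = -7 + b$ ($x{\left(b,u \right)} = \left(-7 + 2 b\right) - b = -7 + b$)
$x{\left(O{\left(r{\left(-5 \right)},-7 \right)},-113 \right)} - 28514 = \left(-7 + \left(4 + 0 - 0\right)\right) - 28514 = \left(-7 + \left(4 + 0 + 0\right)\right) - 28514 = \left(-7 + 4\right) - 28514 = -3 - 28514 = -28517$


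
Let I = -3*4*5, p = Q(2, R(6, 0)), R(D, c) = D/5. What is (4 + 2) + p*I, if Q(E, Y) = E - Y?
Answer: -42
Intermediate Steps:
R(D, c) = D/5 (R(D, c) = D*(⅕) = D/5)
p = ⅘ (p = 2 - 6/5 = ⅘ ≈ 0.80000)
I = -60 (I = -12*5 = -60)
(4 + 2) + p*I = (4 + 2) + (⅘)*(-60) = 6 - 48 = -42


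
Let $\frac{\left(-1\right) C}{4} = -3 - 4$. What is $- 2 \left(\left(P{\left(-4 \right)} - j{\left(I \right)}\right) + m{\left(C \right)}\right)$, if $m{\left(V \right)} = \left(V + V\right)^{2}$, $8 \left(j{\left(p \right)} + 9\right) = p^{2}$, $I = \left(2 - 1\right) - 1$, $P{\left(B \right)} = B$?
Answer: $-6282$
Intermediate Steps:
$I = 0$ ($I = 1 - 1 = 0$)
$j{\left(p \right)} = -9 + \frac{p^{2}}{8}$
$C = 28$ ($C = - 4 \left(-3 - 4\right) = \left(-4\right) \left(-7\right) = 28$)
$m{\left(V \right)} = 4 V^{2}$ ($m{\left(V \right)} = \left(2 V\right)^{2} = 4 V^{2}$)
$- 2 \left(\left(P{\left(-4 \right)} - j{\left(I \right)}\right) + m{\left(C \right)}\right) = - 2 \left(\left(-4 - \left(-9 + \frac{0^{2}}{8}\right)\right) + 4 \cdot 28^{2}\right) = - 2 \left(\left(-4 - \left(-9 + \frac{1}{8} \cdot 0\right)\right) + 4 \cdot 784\right) = - 2 \left(\left(-4 - \left(-9 + 0\right)\right) + 3136\right) = - 2 \left(\left(-4 - -9\right) + 3136\right) = - 2 \left(\left(-4 + 9\right) + 3136\right) = - 2 \left(5 + 3136\right) = \left(-2\right) 3141 = -6282$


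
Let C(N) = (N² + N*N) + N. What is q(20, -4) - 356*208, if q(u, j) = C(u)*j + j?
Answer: -77332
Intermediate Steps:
C(N) = N + 2*N² (C(N) = (N² + N²) + N = 2*N² + N = N + 2*N²)
q(u, j) = j + j*u*(1 + 2*u) (q(u, j) = (u*(1 + 2*u))*j + j = j*u*(1 + 2*u) + j = j + j*u*(1 + 2*u))
q(20, -4) - 356*208 = -4*(1 + 20*(1 + 2*20)) - 356*208 = -4*(1 + 20*(1 + 40)) - 74048 = -4*(1 + 20*41) - 74048 = -4*(1 + 820) - 74048 = -4*821 - 74048 = -3284 - 74048 = -77332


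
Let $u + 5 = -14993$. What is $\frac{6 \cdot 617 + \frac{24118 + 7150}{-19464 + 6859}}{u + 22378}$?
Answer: $\frac{23316221}{46512450} \approx 0.50129$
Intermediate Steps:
$u = -14998$ ($u = -5 - 14993 = -14998$)
$\frac{6 \cdot 617 + \frac{24118 + 7150}{-19464 + 6859}}{u + 22378} = \frac{6 \cdot 617 + \frac{24118 + 7150}{-19464 + 6859}}{-14998 + 22378} = \frac{3702 + \frac{31268}{-12605}}{7380} = \left(3702 + 31268 \left(- \frac{1}{12605}\right)\right) \frac{1}{7380} = \left(3702 - \frac{31268}{12605}\right) \frac{1}{7380} = \frac{46632442}{12605} \cdot \frac{1}{7380} = \frac{23316221}{46512450}$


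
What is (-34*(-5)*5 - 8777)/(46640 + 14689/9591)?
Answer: -76027857/447338929 ≈ -0.16996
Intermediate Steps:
(-34*(-5)*5 - 8777)/(46640 + 14689/9591) = (170*5 - 8777)/(46640 + 14689*(1/9591)) = (850 - 8777)/(46640 + 14689/9591) = -7927/447338929/9591 = -7927*9591/447338929 = -76027857/447338929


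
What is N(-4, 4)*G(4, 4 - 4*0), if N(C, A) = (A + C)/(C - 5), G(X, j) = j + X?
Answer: 0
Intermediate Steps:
G(X, j) = X + j
N(C, A) = (A + C)/(-5 + C)
N(-4, 4)*G(4, 4 - 4*0) = ((4 - 4)/(-5 - 4))*(4 + (4 - 4*0)) = (0/(-9))*(4 + (4 + 0)) = (-1/9*0)*(4 + 4) = 0*8 = 0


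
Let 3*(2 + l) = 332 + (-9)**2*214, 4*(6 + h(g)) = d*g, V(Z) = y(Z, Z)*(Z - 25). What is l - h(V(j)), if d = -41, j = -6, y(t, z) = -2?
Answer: 39169/6 ≈ 6528.2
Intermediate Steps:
V(Z) = 50 - 2*Z (V(Z) = -2*(Z - 25) = -2*(-25 + Z) = 50 - 2*Z)
h(g) = -6 - 41*g/4 (h(g) = -6 + (-41*g)/4 = -6 - 41*g/4)
l = 17660/3 (l = -2 + (332 + (-9)**2*214)/3 = -2 + (332 + 81*214)/3 = -2 + (332 + 17334)/3 = -2 + (1/3)*17666 = -2 + 17666/3 = 17660/3 ≈ 5886.7)
l - h(V(j)) = 17660/3 - (-6 - 41*(50 - 2*(-6))/4) = 17660/3 - (-6 - 41*(50 + 12)/4) = 17660/3 - (-6 - 41/4*62) = 17660/3 - (-6 - 1271/2) = 17660/3 - 1*(-1283/2) = 17660/3 + 1283/2 = 39169/6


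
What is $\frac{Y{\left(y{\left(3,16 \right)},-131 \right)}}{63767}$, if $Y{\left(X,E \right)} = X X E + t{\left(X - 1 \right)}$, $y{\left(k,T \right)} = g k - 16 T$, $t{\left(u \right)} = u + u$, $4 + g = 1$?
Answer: $- \frac{9200007}{63767} \approx -144.28$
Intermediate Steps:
$g = -3$ ($g = -4 + 1 = -3$)
$t{\left(u \right)} = 2 u$
$y{\left(k,T \right)} = - 16 T - 3 k$ ($y{\left(k,T \right)} = - 3 k - 16 T = - 16 T - 3 k$)
$Y{\left(X,E \right)} = -2 + 2 X + E X^{2}$ ($Y{\left(X,E \right)} = X X E + 2 \left(X - 1\right) = X^{2} E + 2 \left(-1 + X\right) = E X^{2} + \left(-2 + 2 X\right) = -2 + 2 X + E X^{2}$)
$\frac{Y{\left(y{\left(3,16 \right)},-131 \right)}}{63767} = \frac{-2 + 2 \left(\left(-16\right) 16 - 9\right) - 131 \left(\left(-16\right) 16 - 9\right)^{2}}{63767} = \left(-2 + 2 \left(-256 - 9\right) - 131 \left(-256 - 9\right)^{2}\right) \frac{1}{63767} = \left(-2 + 2 \left(-265\right) - 131 \left(-265\right)^{2}\right) \frac{1}{63767} = \left(-2 - 530 - 9199475\right) \frac{1}{63767} = \left(-9200007\right) \frac{1}{63767} = - \frac{9200007}{63767}$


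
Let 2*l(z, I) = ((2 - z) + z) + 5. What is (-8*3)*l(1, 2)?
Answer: -84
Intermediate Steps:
l(z, I) = 7/2 (l(z, I) = (((2 - z) + z) + 5)/2 = (2 + 5)/2 = (1/2)*7 = 7/2)
(-8*3)*l(1, 2) = -8*3*(7/2) = -24*7/2 = -84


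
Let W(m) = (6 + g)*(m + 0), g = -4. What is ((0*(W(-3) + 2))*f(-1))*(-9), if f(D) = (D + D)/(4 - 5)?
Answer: 0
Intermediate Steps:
f(D) = -2*D (f(D) = (2*D)/(-1) = (2*D)*(-1) = -2*D)
W(m) = 2*m (W(m) = (6 - 4)*(m + 0) = 2*m)
((0*(W(-3) + 2))*f(-1))*(-9) = ((0*(2*(-3) + 2))*(-2*(-1)))*(-9) = ((0*(-6 + 2))*2)*(-9) = ((0*(-4))*2)*(-9) = (0*2)*(-9) = 0*(-9) = 0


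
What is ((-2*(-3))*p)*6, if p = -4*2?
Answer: -288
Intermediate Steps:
p = -8
((-2*(-3))*p)*6 = (-2*(-3)*(-8))*6 = (6*(-8))*6 = -48*6 = -288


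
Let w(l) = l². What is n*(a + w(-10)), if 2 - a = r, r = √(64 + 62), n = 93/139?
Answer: 9486/139 - 279*√14/139 ≈ 60.734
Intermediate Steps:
n = 93/139 (n = 93*(1/139) = 93/139 ≈ 0.66906)
r = 3*√14 (r = √126 = 3*√14 ≈ 11.225)
a = 2 - 3*√14 ≈ -9.2250
n*(a + w(-10)) = 93*((2 - 3*√14) + (-10)²)/139 = 93*((2 - 3*√14) + 100)/139 = 93*(102 - 3*√14)/139 = 9486/139 - 279*√14/139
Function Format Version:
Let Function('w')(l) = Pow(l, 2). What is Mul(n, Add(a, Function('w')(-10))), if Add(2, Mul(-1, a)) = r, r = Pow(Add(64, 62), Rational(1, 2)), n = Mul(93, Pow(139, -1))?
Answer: Add(Rational(9486, 139), Mul(Rational(-279, 139), Pow(14, Rational(1, 2)))) ≈ 60.734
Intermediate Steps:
n = Rational(93, 139) (n = Mul(93, Rational(1, 139)) = Rational(93, 139) ≈ 0.66906)
r = Mul(3, Pow(14, Rational(1, 2))) (r = Pow(126, Rational(1, 2)) = Mul(3, Pow(14, Rational(1, 2))) ≈ 11.225)
a = Add(2, Mul(-3, Pow(14, Rational(1, 2)))) (a = Add(2, Mul(-1, Mul(3, Pow(14, Rational(1, 2))))) = Add(2, Mul(-3, Pow(14, Rational(1, 2)))) ≈ -9.2250)
Mul(n, Add(a, Function('w')(-10))) = Mul(Rational(93, 139), Add(Add(2, Mul(-3, Pow(14, Rational(1, 2)))), Pow(-10, 2))) = Mul(Rational(93, 139), Add(Add(2, Mul(-3, Pow(14, Rational(1, 2)))), 100)) = Mul(Rational(93, 139), Add(102, Mul(-3, Pow(14, Rational(1, 2))))) = Add(Rational(9486, 139), Mul(Rational(-279, 139), Pow(14, Rational(1, 2))))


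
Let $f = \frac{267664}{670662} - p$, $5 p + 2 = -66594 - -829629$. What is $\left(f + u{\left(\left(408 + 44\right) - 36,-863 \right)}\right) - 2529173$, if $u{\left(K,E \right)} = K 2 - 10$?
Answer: $- \frac{4495040295668}{1676655} \approx -2.681 \cdot 10^{6}$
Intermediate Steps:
$p = \frac{763033}{5}$ ($p = - \frac{2}{5} + \frac{-66594 - -829629}{5} = - \frac{2}{5} + \frac{-66594 + 829629}{5} = - \frac{2}{5} + \frac{1}{5} \cdot 763035 = - \frac{2}{5} + 152607 = \frac{763033}{5} \approx 1.5261 \cdot 10^{5}$)
$u{\left(K,E \right)} = -10 + 2 K$ ($u{\left(K,E \right)} = 2 K - 10 = -10 + 2 K$)
$f = - \frac{255867949763}{1676655}$ ($f = \frac{267664}{670662} - \frac{763033}{5} = 267664 \cdot \frac{1}{670662} - \frac{763033}{5} = \frac{133832}{335331} - \frac{763033}{5} = - \frac{255867949763}{1676655} \approx -1.5261 \cdot 10^{5}$)
$\left(f + u{\left(\left(408 + 44\right) - 36,-863 \right)}\right) - 2529173 = \left(- \frac{255867949763}{1676655} - \left(10 - 2 \left(\left(408 + 44\right) - 36\right)\right)\right) - 2529173 = \left(- \frac{255867949763}{1676655} - \left(10 - 2 \left(452 - 36\right)\right)\right) - 2529173 = \left(- \frac{255867949763}{1676655} + \left(-10 + 2 \cdot 416\right)\right) - 2529173 = \left(- \frac{255867949763}{1676655} + \left(-10 + 832\right)\right) - 2529173 = \left(- \frac{255867949763}{1676655} + 822\right) - 2529173 = - \frac{254489739353}{1676655} - 2529173 = - \frac{4495040295668}{1676655}$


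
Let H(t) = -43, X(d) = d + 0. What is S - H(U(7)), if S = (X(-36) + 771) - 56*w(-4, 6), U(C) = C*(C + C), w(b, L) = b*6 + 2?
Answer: 2010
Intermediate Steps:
w(b, L) = 2 + 6*b (w(b, L) = 6*b + 2 = 2 + 6*b)
X(d) = d
U(C) = 2*C² (U(C) = C*(2*C) = 2*C²)
S = 1967 (S = (-36 + 771) - 56*(2 + 6*(-4)) = 735 - 56*(2 - 24) = 735 - 56*(-22) = 735 + 1232 = 1967)
S - H(U(7)) = 1967 - 1*(-43) = 1967 + 43 = 2010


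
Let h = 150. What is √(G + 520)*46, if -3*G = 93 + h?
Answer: 46*√439 ≈ 963.81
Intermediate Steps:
G = -81 (G = -(93 + 150)/3 = -⅓*243 = -81)
√(G + 520)*46 = √(-81 + 520)*46 = √439*46 = 46*√439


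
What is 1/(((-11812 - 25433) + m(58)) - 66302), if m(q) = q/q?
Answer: -1/103546 ≈ -9.6575e-6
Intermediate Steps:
m(q) = 1
1/(((-11812 - 25433) + m(58)) - 66302) = 1/(((-11812 - 25433) + 1) - 66302) = 1/((-37245 + 1) - 66302) = 1/(-37244 - 66302) = 1/(-103546) = -1/103546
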